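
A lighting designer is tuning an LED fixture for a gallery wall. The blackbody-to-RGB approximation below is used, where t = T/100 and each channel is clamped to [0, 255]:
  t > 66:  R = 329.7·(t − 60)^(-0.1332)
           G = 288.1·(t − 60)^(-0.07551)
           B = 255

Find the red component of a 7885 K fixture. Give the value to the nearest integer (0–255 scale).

t = 7885/100 = 78.85; the t > 66 branch applies.
R = 329.7·(78.85 − 60)^(-0.1332) = 329.7·18.85^(-0.1332) = 329.7·0.67628 = 222.971.
Rounded: 223.

223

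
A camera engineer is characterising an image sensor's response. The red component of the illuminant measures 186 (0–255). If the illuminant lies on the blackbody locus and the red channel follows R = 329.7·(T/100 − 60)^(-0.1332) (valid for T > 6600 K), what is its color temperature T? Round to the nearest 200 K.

13400 K

(t − 60)^(-0.1332) = 186/329.7 = 0.56415.
t − 60 = 0.56415^(1/-0.1332) = 0.56415^(-7.508) = 73.521, so t = 133.521.
T = 100·t = 13352 K → 13400 K to the nearest 200 K.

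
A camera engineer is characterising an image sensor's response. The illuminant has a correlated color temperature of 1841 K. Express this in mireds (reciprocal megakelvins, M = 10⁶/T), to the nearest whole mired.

543 mireds

M = 10⁶ / 1841 = 543.183 → 543 mireds.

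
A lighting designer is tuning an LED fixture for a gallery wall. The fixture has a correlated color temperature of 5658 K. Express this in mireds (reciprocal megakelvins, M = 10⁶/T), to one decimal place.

M = 10⁶ / 5658 = 176.741 → 176.7 mireds.

176.7 mireds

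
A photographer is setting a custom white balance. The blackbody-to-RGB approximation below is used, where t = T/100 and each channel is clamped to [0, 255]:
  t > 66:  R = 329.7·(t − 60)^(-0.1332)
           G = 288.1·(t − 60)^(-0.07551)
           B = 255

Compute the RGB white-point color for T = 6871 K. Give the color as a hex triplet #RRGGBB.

#F7F5FF

t = 6871/100 = 68.71; the t > 66 branch applies.
R = 329.7·(68.71 − 60)^(-0.1332) = 329.7·8.71^(-0.1332) = 329.7·0.74953 = 247.120.
G = 288.1·(68.71 − 60)^(-0.07551) = 288.1·8.71^(-0.07551) = 288.1·0.84922 = 244.660.
B = 255 by definition for t > 66.
Rounded: (247, 245, 255).
In hex: #F7F5FF.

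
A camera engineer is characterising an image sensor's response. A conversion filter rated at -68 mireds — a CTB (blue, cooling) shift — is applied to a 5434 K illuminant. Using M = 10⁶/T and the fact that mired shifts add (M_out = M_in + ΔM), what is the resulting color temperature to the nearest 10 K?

8620 K

M_in = 10⁶/5434 = 184.03 mireds.
M_out = 184.03 + (-68) = 116.03 mireds.
T_out = 10⁶/116.03 = 8618.7 K → 8620 K.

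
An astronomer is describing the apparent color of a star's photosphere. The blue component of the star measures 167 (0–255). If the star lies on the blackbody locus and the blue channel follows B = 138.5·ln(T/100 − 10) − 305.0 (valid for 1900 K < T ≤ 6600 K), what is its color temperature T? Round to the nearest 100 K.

ln(t − 10) = (167 + 305.0) / 138.5 = 3.4079.
t − 10 = e^3.4079 = 30.203, so t = 40.203.
T = 100·t = 4020 K → 4000 K to the nearest 100 K.

4000 K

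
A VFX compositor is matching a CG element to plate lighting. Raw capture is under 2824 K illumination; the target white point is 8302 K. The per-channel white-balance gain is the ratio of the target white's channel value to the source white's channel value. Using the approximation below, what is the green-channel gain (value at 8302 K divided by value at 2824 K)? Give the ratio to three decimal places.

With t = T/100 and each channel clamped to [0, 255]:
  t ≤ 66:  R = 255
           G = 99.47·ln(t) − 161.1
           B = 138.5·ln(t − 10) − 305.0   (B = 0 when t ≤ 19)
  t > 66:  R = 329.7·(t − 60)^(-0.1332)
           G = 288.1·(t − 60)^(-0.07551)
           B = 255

At 2824 K (t = 28.24):
  G = 99.47·ln 28.24 − 161.1 = 99.47·3.3407 − 161.1 = 171.203.
At 8302 K (t = 83.02):
  G = 288.1·(83.02 − 60)^(-0.07551) = 288.1·23.02^(-0.07551) = 288.1·0.78913 = 227.348.
Gain = 227.348 / 171.203 = 1.3279 → 1.328.

1.328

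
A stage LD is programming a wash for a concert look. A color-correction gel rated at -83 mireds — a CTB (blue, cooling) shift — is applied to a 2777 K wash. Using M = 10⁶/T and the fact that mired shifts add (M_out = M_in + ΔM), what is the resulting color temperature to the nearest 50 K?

3600 K

M_in = 10⁶/2777 = 360.10 mireds.
M_out = 360.10 + (-83) = 277.10 mireds.
T_out = 10⁶/277.10 = 3608.8 K → 3600 K.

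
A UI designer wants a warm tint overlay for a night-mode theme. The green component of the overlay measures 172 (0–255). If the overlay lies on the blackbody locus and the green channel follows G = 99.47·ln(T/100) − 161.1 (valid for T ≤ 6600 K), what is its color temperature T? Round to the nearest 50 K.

ln t = (172 + 161.1) / 99.47 = 3.3487.
t = e^3.3487 = 28.467.
T = 100·t = 2847 K → 2850 K to the nearest 50 K.

2850 K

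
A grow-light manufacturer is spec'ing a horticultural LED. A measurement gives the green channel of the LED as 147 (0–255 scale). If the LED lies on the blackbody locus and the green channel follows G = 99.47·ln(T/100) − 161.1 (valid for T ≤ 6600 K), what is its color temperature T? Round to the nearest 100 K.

2200 K

ln t = (147 + 161.1) / 99.47 = 3.0974.
t = e^3.0974 = 22.141.
T = 100·t = 2214 K → 2200 K to the nearest 100 K.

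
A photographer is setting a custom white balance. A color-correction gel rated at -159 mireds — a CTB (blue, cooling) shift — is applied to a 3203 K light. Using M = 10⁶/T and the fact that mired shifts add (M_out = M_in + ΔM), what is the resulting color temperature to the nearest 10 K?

6530 K

M_in = 10⁶/3203 = 312.21 mireds.
M_out = 312.21 + (-159) = 153.21 mireds.
T_out = 10⁶/153.21 = 6527.1 K → 6530 K.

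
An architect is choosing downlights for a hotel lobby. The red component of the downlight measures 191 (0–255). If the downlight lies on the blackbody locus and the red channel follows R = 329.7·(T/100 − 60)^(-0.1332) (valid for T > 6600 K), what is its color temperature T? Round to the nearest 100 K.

12000 K

(t − 60)^(-0.1332) = 191/329.7 = 0.57931.
t − 60 = 0.57931^(1/-0.1332) = 0.57931^(-7.508) = 60.245, so t = 120.245.
T = 100·t = 12025 K → 12000 K to the nearest 100 K.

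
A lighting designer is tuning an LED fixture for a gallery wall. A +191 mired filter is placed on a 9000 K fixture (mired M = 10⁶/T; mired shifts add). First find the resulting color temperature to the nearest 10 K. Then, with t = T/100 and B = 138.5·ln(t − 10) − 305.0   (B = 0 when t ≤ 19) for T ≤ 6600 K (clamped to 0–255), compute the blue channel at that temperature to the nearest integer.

130

M_in = 10⁶/9000 = 111.11; M_out = 111.11 + (+191) = 302.11.
T_out = 10⁶/302.11 = 3310.0 K → 3310 K; t = 33.1.
B = 138.5·ln(33.1 − 10) − 305.0 = 138.5·ln 23.1 − 305.0 = 138.5·3.1398 − 305.0 = 129.867.
Rounded: 130.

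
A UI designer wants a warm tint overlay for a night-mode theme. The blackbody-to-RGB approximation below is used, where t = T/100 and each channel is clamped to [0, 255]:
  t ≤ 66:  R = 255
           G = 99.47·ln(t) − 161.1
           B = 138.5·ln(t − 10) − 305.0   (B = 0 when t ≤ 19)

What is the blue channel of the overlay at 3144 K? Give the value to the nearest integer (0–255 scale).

t = 3144/100 = 31.44; the t ≤ 66 branch applies.
B = 138.5·ln(31.44 − 10) − 305.0 = 138.5·ln 21.44 − 305.0 = 138.5·3.0653 − 305.0 = 119.538.
Rounded: 120.

120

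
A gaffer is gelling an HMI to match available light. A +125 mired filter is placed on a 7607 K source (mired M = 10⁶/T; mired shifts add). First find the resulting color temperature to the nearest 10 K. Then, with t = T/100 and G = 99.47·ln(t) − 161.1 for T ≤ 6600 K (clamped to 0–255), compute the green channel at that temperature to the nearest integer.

M_in = 10⁶/7607 = 131.46; M_out = 131.46 + (+125) = 256.46.
T_out = 10⁶/256.46 = 3899.3 K → 3900 K; t = 39.
G = 99.47·ln 39 − 161.1 = 99.47·3.6636 − 161.1 = 203.314.
Rounded: 203.

203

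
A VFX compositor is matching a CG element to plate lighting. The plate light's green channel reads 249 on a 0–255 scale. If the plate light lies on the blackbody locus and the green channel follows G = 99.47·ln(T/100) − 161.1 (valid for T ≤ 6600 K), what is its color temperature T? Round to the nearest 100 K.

ln t = (249 + 161.1) / 99.47 = 4.1229.
t = e^4.1229 = 61.735.
T = 100·t = 6174 K → 6200 K to the nearest 100 K.

6200 K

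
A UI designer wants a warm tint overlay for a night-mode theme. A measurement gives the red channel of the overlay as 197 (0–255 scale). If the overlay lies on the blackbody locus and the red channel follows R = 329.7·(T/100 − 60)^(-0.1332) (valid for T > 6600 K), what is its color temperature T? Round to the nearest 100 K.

10800 K

(t − 60)^(-0.1332) = 197/329.7 = 0.59751.
t − 60 = 0.59751^(1/-0.1332) = 0.59751^(-7.508) = 47.761, so t = 107.761.
T = 100·t = 10776 K → 10800 K to the nearest 100 K.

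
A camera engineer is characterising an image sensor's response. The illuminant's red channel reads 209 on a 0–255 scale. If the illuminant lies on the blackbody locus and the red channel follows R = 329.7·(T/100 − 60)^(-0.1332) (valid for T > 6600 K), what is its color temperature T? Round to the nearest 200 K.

9000 K

(t − 60)^(-0.1332) = 209/329.7 = 0.63391.
t − 60 = 0.63391^(1/-0.1332) = 0.63391^(-7.508) = 30.639, so t = 90.639.
T = 100·t = 9064 K → 9000 K to the nearest 200 K.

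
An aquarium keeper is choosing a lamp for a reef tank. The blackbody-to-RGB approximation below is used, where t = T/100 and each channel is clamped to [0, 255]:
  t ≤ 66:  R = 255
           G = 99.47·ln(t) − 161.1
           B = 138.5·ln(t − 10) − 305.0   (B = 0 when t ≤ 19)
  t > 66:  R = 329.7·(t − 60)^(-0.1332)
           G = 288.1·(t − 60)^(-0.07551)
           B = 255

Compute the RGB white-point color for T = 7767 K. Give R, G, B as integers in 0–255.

t = 7767/100 = 77.67; the t > 66 branch applies.
R = 329.7·(77.67 − 60)^(-0.1332) = 329.7·17.67^(-0.1332) = 329.7·0.68213 = 224.899.
G = 288.1·(77.67 − 60)^(-0.07551) = 288.1·17.67^(-0.07551) = 288.1·0.80505 = 231.934.
B = 255 by definition for t > 66.
Rounded: (225, 232, 255).

R=225, G=232, B=255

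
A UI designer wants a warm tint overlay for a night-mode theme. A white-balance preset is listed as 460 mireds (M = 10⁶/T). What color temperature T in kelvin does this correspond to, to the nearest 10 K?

T = 10⁶ / 460 = 2173.91 K → 2170 K.

2170 K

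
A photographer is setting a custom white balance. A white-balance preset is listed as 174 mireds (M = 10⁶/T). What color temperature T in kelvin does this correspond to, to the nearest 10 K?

T = 10⁶ / 174 = 5747.13 K → 5750 K.

5750 K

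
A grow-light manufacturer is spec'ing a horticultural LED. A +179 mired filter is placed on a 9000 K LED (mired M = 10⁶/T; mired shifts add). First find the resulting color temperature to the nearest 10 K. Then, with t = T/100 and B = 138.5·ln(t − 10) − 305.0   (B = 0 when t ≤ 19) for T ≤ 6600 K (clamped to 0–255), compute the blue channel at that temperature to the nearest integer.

138

M_in = 10⁶/9000 = 111.11; M_out = 111.11 + (+179) = 290.11.
T_out = 10⁶/290.11 = 3447.0 K → 3450 K; t = 34.5.
B = 138.5·ln(34.5 − 10) − 305.0 = 138.5·ln 24.5 − 305.0 = 138.5·3.1987 − 305.0 = 138.016.
Rounded: 138.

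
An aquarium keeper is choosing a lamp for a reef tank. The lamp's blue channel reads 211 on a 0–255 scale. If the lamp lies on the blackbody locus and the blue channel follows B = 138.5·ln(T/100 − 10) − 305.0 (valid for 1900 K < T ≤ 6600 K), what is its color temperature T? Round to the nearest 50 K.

ln(t − 10) = (211 + 305.0) / 138.5 = 3.7256.
t − 10 = e^3.7256 = 41.497, so t = 51.497.
T = 100·t = 5150 K → 5150 K to the nearest 50 K.

5150 K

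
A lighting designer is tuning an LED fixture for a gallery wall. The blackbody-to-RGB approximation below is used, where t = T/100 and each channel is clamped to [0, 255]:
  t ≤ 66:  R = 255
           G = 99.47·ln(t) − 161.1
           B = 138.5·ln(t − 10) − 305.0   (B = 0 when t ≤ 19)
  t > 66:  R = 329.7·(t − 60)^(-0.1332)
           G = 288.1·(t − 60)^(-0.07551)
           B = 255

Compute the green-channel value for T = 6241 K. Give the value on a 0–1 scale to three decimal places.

0.981

t = 6241/100 = 62.41; the t ≤ 66 branch applies.
G = 99.47·ln 62.41 − 161.1 = 99.47·4.1337 − 161.1 = 250.082.
On a 0–1 scale: 250.082/255 = 0.9807 → 0.981.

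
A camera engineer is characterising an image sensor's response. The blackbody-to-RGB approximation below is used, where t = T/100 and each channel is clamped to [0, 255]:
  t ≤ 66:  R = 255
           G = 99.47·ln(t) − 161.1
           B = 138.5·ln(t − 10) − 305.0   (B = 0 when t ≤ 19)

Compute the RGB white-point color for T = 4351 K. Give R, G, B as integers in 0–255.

R=255, G=214, B=181

t = 4351/100 = 43.51; the t ≤ 66 branch applies.
R = 255 by definition for t ≤ 66.
G = 99.47·ln 43.51 − 161.1 = 99.47·3.7730 − 161.1 = 214.199.
B = 138.5·ln(43.51 − 10) − 305.0 = 138.5·ln 33.51 − 305.0 = 138.5·3.5118 − 305.0 = 181.390.
Rounded: (255, 214, 181).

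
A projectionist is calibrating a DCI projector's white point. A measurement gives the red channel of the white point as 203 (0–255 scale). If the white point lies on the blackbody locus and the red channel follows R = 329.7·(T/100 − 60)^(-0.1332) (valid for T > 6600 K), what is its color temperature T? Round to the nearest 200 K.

(t − 60)^(-0.1332) = 203/329.7 = 0.61571.
t − 60 = 0.61571^(1/-0.1332) = 0.61571^(-7.508) = 38.129, so t = 98.129.
T = 100·t = 9813 K → 9800 K to the nearest 200 K.

9800 K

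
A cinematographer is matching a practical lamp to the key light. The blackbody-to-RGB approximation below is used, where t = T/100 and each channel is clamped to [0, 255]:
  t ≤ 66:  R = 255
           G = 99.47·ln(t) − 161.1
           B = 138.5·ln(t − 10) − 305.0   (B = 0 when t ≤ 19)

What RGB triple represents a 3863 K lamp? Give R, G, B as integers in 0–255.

R=255, G=202, B=160

t = 3863/100 = 38.63; the t ≤ 66 branch applies.
R = 255 by definition for t ≤ 66.
G = 99.47·ln 38.63 − 161.1 = 99.47·3.6540 − 161.1 = 202.366.
B = 138.5·ln(38.63 − 10) − 305.0 = 138.5·ln 28.63 − 305.0 = 138.5·3.3545 − 305.0 = 159.592.
Rounded: (255, 202, 160).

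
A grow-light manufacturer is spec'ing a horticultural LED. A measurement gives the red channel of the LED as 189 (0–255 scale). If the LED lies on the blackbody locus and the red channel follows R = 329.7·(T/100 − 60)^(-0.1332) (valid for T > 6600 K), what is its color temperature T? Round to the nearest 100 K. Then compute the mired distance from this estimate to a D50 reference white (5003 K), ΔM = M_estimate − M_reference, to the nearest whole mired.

(t − 60)^(-0.1332) = 189/329.7 = 0.57325.
t − 60 = 0.57325^(1/-0.1332) = 0.57325^(-7.508) = 65.199, so t = 125.199.
T = 100·t = 12520 K → 12500 K to the nearest 100 K.
M_estimate = 10⁶/12500 = 80.00; M_reference = 10⁶/5003 = 199.88.
ΔM = 80.00 − 199.88 = -119.88 → -120 mireds.

-120 mireds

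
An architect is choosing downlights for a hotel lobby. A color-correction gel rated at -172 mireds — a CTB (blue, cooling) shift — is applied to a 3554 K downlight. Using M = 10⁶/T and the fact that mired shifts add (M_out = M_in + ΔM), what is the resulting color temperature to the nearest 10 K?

9140 K

M_in = 10⁶/3554 = 281.37 mireds.
M_out = 281.37 + (-172) = 109.37 mireds.
T_out = 10⁶/109.37 = 9143.0 K → 9140 K.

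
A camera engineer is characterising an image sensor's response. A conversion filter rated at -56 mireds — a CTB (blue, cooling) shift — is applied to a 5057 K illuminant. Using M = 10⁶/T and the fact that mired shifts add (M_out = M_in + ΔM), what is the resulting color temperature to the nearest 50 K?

7050 K

M_in = 10⁶/5057 = 197.75 mireds.
M_out = 197.75 + (-56) = 141.75 mireds.
T_out = 10⁶/141.75 = 7054.9 K → 7050 K.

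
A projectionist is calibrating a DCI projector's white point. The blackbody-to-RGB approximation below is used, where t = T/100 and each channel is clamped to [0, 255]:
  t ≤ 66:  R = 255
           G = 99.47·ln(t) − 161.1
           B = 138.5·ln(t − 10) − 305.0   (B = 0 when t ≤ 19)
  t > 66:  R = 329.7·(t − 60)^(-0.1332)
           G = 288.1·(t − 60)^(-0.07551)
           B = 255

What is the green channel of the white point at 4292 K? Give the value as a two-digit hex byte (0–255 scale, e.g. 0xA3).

0xD5

t = 4292/100 = 42.92; the t ≤ 66 branch applies.
G = 99.47·ln 42.92 − 161.1 = 99.47·3.7593 − 161.1 = 212.841.
Rounded: 213; in hex, 0xD5.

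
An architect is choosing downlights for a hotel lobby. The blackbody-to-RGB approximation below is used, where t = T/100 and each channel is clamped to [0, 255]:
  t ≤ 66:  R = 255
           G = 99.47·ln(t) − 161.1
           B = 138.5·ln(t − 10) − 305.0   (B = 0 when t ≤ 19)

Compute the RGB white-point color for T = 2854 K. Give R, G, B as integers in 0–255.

t = 2854/100 = 28.54; the t ≤ 66 branch applies.
R = 255 by definition for t ≤ 66.
G = 99.47·ln 28.54 − 161.1 = 99.47·3.3513 − 161.1 = 172.254.
B = 138.5·ln(28.54 − 10) − 305.0 = 138.5·ln 18.54 − 305.0 = 138.5·2.9199 − 305.0 = 99.410.
Rounded: (255, 172, 99).

R=255, G=172, B=99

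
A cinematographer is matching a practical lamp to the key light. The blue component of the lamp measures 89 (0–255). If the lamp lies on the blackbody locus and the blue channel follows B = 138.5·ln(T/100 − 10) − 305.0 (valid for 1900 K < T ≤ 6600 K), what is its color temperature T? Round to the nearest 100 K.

2700 K

ln(t − 10) = (89 + 305.0) / 138.5 = 2.8448.
t − 10 = e^2.8448 = 17.198, so t = 27.198.
T = 100·t = 2720 K → 2700 K to the nearest 100 K.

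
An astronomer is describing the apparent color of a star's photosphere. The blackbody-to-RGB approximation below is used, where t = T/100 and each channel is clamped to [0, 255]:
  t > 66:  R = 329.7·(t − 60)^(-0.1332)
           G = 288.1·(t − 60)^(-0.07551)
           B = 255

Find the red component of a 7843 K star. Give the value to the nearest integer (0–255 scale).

224

t = 7843/100 = 78.43; the t > 66 branch applies.
R = 329.7·(78.43 − 60)^(-0.1332) = 329.7·18.43^(-0.1332) = 329.7·0.67832 = 223.641.
Rounded: 224.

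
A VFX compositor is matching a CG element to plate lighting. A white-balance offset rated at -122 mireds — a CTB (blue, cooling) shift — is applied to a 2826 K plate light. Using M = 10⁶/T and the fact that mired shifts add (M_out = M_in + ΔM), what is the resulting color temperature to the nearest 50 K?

M_in = 10⁶/2826 = 353.86 mireds.
M_out = 353.86 + (-122) = 231.86 mireds.
T_out = 10⁶/231.86 = 4313.0 K → 4300 K.

4300 K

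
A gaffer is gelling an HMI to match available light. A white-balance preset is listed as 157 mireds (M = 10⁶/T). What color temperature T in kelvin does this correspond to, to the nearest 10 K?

T = 10⁶ / 157 = 6369.43 K → 6370 K.

6370 K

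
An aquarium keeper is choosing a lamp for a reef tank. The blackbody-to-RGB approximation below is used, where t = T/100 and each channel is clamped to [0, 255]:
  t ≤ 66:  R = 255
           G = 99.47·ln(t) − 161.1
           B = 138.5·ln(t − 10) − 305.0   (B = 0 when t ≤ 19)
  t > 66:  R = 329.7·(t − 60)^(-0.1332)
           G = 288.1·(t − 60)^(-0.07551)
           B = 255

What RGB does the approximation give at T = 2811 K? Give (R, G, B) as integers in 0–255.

(255, 171, 96)

t = 2811/100 = 28.11; the t ≤ 66 branch applies.
R = 255 by definition for t ≤ 66.
G = 99.47·ln 28.11 − 161.1 = 99.47·3.3361 − 161.1 = 170.744.
B = 138.5·ln(28.11 − 10) − 305.0 = 138.5·ln 18.11 − 305.0 = 138.5·2.8965 − 305.0 = 96.160.
Rounded: (255, 171, 96).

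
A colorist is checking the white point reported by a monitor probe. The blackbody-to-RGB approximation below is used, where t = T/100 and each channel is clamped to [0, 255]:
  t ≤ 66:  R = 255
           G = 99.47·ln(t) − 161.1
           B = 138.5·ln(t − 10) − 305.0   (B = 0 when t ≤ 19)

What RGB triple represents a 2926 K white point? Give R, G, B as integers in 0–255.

t = 2926/100 = 29.26; the t ≤ 66 branch applies.
R = 255 by definition for t ≤ 66.
G = 99.47·ln 29.26 − 161.1 = 99.47·3.3762 − 161.1 = 174.733.
B = 138.5·ln(29.26 − 10) − 305.0 = 138.5·ln 19.26 − 305.0 = 138.5·2.9580 − 305.0 = 104.687.
Rounded: (255, 175, 105).

R=255, G=175, B=105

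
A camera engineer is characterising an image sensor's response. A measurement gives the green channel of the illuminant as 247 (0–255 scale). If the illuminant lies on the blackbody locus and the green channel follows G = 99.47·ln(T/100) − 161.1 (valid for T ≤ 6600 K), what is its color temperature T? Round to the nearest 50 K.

6050 K

ln t = (247 + 161.1) / 99.47 = 4.1027.
t = e^4.1027 = 60.506.
T = 100·t = 6051 K → 6050 K to the nearest 50 K.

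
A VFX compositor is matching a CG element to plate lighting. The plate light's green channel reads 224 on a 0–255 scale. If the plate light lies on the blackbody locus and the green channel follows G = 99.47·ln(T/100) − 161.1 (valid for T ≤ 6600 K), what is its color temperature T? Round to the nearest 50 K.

4800 K

ln t = (224 + 161.1) / 99.47 = 3.8715.
t = e^3.8715 = 48.015.
T = 100·t = 4802 K → 4800 K to the nearest 50 K.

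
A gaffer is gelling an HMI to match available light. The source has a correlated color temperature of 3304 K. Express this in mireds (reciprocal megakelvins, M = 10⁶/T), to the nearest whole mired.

M = 10⁶ / 3304 = 302.663 → 303 mireds.

303 mireds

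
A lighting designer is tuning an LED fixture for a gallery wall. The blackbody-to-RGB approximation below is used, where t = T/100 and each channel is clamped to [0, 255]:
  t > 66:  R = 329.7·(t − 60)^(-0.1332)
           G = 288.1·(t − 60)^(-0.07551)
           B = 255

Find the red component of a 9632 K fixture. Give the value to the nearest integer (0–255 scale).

t = 9632/100 = 96.32; the t > 66 branch applies.
R = 329.7·(96.32 − 60)^(-0.1332) = 329.7·36.32^(-0.1332) = 329.7·0.61971 = 204.318.
Rounded: 204.

204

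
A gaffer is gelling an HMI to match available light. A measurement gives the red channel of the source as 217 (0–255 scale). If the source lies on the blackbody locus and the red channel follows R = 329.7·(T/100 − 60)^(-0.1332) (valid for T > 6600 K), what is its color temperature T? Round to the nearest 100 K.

8300 K

(t − 60)^(-0.1332) = 217/329.7 = 0.65817.
t − 60 = 0.65817^(1/-0.1332) = 0.65817^(-7.508) = 23.110, so t = 83.110.
T = 100·t = 8311 K → 8300 K to the nearest 100 K.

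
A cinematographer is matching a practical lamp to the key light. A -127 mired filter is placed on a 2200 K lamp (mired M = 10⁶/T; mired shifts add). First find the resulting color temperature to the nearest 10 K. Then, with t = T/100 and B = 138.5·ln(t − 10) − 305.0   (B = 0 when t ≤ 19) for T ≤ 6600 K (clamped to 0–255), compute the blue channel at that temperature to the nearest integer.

113

M_in = 10⁶/2200 = 454.55; M_out = 454.55 + (-127) = 327.55.
T_out = 10⁶/327.55 = 3053.0 K → 3050 K; t = 30.5.
B = 138.5·ln(30.5 − 10) − 305.0 = 138.5·ln 20.5 − 305.0 = 138.5·3.0204 − 305.0 = 113.329.
Rounded: 113.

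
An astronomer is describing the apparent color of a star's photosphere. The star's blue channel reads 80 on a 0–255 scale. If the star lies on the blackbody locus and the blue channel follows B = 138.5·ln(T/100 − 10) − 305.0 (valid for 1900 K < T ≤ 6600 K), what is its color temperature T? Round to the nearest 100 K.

2600 K

ln(t − 10) = (80 + 305.0) / 138.5 = 2.7798.
t − 10 = e^2.7798 = 16.116, so t = 26.116.
T = 100·t = 2612 K → 2600 K to the nearest 100 K.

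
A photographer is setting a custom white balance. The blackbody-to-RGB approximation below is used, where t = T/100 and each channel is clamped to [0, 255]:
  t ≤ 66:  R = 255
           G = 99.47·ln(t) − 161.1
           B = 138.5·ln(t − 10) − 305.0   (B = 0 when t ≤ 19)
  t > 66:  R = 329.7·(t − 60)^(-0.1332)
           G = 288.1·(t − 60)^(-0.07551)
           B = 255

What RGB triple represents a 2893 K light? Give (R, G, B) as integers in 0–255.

t = 2893/100 = 28.93; the t ≤ 66 branch applies.
R = 255 by definition for t ≤ 66.
G = 99.47·ln 28.93 − 161.1 = 99.47·3.3649 − 161.1 = 173.605.
B = 138.5·ln(28.93 − 10) − 305.0 = 138.5·ln 18.93 − 305.0 = 138.5·2.9407 − 305.0 = 102.294.
Rounded: (255, 174, 102).

(255, 174, 102)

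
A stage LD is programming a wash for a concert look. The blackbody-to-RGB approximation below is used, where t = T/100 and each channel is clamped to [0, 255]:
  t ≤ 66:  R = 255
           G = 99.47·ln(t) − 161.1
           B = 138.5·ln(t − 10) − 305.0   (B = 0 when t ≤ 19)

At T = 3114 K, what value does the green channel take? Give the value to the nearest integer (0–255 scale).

181

t = 3114/100 = 31.14; the t ≤ 66 branch applies.
G = 99.47·ln 31.14 − 161.1 = 99.47·3.4385 − 161.1 = 180.927.
Rounded: 181.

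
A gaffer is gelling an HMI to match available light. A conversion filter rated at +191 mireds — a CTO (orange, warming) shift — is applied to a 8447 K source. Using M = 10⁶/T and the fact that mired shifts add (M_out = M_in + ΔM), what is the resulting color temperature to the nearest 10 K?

M_in = 10⁶/8447 = 118.39 mireds.
M_out = 118.39 + (+191) = 309.39 mireds.
T_out = 10⁶/309.39 = 3232.2 K → 3230 K.

3230 K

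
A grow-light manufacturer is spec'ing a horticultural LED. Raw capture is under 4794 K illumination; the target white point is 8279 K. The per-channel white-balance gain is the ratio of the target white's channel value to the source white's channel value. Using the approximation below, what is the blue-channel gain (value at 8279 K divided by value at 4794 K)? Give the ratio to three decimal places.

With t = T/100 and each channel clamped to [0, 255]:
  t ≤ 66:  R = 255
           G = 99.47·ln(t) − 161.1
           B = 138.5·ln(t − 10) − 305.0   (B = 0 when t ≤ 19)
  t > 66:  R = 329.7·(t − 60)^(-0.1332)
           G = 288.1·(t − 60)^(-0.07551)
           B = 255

At 4794 K (t = 47.94):
  B = 138.5·ln(47.94 − 10) − 305.0 = 138.5·ln 37.94 − 305.0 = 138.5·3.6360 − 305.0 = 198.587.
At 8279 K (t = 82.79):
  B = 255 by definition for t > 66.
Gain = 255.000 / 198.587 = 1.2841 → 1.284.

1.284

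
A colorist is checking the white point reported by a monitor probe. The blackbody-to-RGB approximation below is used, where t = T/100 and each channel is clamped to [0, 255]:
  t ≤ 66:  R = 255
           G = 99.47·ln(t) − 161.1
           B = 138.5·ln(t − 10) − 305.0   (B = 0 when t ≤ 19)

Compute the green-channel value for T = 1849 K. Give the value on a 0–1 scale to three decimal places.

t = 1849/100 = 18.49; the t ≤ 66 branch applies.
G = 99.47·ln 18.49 − 161.1 = 99.47·2.9172 − 161.1 = 129.077.
On a 0–1 scale: 129.077/255 = 0.5062 → 0.506.

0.506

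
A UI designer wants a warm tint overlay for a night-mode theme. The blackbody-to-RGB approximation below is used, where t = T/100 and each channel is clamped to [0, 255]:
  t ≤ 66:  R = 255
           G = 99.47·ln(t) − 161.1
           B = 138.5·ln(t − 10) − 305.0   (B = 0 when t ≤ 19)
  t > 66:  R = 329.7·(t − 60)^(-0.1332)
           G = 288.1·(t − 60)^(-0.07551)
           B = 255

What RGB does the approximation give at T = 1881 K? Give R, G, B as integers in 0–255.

t = 1881/100 = 18.81; the t ≤ 66 branch applies.
R = 255 by definition for t ≤ 66.
G = 99.47·ln 18.81 − 161.1 = 99.47·2.9344 − 161.1 = 130.784.
t = 18.81 ≤ 19, so B = 0.
Rounded: (255, 131, 0).

R=255, G=131, B=0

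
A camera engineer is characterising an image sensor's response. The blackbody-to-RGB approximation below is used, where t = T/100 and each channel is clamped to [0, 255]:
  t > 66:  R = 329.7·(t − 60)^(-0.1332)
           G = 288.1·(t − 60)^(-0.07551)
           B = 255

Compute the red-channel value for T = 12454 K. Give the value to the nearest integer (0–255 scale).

189

t = 12454/100 = 124.54; the t > 66 branch applies.
R = 329.7·(124.54 − 60)^(-0.1332) = 329.7·64.54^(-0.1332) = 329.7·0.57402 = 189.256.
Rounded: 189.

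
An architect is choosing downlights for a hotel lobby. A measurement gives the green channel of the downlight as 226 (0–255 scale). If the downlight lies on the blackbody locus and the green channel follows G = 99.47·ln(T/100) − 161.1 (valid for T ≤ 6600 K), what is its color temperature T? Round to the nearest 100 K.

ln t = (226 + 161.1) / 99.47 = 3.8916.
t = e^3.8916 = 48.990.
T = 100·t = 4899 K → 4900 K to the nearest 100 K.

4900 K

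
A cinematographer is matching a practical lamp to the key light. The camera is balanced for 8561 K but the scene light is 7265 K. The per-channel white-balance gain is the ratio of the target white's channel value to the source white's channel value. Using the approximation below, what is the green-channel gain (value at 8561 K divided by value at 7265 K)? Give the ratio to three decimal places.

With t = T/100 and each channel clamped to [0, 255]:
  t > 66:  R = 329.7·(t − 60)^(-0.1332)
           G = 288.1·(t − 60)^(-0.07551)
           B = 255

0.948

At 7265 K (t = 72.65):
  G = 288.1·(72.65 − 60)^(-0.07551) = 288.1·12.65^(-0.07551) = 288.1·0.82562 = 237.862.
At 8561 K (t = 85.61):
  G = 288.1·(85.61 − 60)^(-0.07551) = 288.1·25.61^(-0.07551) = 288.1·0.78280 = 225.525.
Gain = 225.525 / 237.862 = 0.9481 → 0.948.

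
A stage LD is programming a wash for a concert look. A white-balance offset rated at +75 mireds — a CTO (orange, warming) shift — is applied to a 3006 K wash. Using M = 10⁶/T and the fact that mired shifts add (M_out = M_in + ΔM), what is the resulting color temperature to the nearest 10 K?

M_in = 10⁶/3006 = 332.67 mireds.
M_out = 332.67 + (+75) = 407.67 mireds.
T_out = 10⁶/407.67 = 2453.0 K → 2450 K.

2450 K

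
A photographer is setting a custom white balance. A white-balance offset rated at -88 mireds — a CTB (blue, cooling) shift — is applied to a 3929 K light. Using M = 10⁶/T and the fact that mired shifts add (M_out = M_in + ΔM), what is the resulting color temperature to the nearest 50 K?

6000 K

M_in = 10⁶/3929 = 254.52 mireds.
M_out = 254.52 + (-88) = 166.52 mireds.
T_out = 10⁶/166.52 = 6005.4 K → 6000 K.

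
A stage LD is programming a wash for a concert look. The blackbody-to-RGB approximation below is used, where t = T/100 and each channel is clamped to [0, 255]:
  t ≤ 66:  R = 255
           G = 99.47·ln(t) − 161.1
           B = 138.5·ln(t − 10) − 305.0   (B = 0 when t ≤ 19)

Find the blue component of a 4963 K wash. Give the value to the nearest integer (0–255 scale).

t = 4963/100 = 49.63; the t ≤ 66 branch applies.
B = 138.5·ln(49.63 − 10) − 305.0 = 138.5·ln 39.63 − 305.0 = 138.5·3.6796 − 305.0 = 204.623.
Rounded: 205.

205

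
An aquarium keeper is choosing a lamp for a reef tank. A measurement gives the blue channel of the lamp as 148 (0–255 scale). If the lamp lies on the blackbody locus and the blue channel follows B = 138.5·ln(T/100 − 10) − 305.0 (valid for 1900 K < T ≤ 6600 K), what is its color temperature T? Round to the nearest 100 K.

ln(t − 10) = (148 + 305.0) / 138.5 = 3.2708.
t − 10 = e^3.2708 = 26.331, so t = 36.331.
T = 100·t = 3633 K → 3600 K to the nearest 100 K.

3600 K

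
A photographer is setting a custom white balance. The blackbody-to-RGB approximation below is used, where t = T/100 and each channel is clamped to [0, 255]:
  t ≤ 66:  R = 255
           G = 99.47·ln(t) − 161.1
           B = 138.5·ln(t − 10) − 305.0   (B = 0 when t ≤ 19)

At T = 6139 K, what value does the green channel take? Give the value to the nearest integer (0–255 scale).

248

t = 6139/100 = 61.39; the t ≤ 66 branch applies.
G = 99.47·ln 61.39 − 161.1 = 99.47·4.1172 − 161.1 = 248.443.
Rounded: 248.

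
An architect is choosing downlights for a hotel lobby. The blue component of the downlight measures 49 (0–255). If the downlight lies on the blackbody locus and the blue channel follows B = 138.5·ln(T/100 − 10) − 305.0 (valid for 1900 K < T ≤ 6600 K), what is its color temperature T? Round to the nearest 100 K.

2300 K

ln(t − 10) = (49 + 305.0) / 138.5 = 2.5560.
t − 10 = e^2.5560 = 12.884, so t = 22.884.
T = 100·t = 2288 K → 2300 K to the nearest 100 K.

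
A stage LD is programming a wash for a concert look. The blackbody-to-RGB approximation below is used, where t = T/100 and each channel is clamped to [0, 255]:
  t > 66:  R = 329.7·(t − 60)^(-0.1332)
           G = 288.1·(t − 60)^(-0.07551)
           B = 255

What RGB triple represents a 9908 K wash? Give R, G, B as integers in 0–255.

R=202, G=218, B=255

t = 9908/100 = 99.08; the t > 66 branch applies.
R = 329.7·(99.08 − 60)^(-0.1332) = 329.7·39.08^(-0.1332) = 329.7·0.61369 = 202.335.
G = 288.1·(99.08 − 60)^(-0.07551) = 288.1·39.08^(-0.07551) = 288.1·0.75821 = 218.441.
B = 255 by definition for t > 66.
Rounded: (202, 218, 255).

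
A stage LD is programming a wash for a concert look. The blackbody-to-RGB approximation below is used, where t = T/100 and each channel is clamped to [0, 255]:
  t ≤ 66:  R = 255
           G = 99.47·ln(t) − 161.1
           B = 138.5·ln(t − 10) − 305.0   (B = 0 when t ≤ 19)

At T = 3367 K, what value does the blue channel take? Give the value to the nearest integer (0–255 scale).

133

t = 3367/100 = 33.67; the t ≤ 66 branch applies.
B = 138.5·ln(33.67 − 10) − 305.0 = 138.5·ln 23.67 − 305.0 = 138.5·3.1642 − 305.0 = 133.243.
Rounded: 133.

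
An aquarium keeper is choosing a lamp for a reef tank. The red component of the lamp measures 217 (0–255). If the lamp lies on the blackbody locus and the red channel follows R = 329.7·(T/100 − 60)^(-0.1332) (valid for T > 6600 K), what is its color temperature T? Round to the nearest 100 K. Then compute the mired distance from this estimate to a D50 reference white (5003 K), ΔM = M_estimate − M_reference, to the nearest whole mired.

(t − 60)^(-0.1332) = 217/329.7 = 0.65817.
t − 60 = 0.65817^(1/-0.1332) = 0.65817^(-7.508) = 23.110, so t = 83.110.
T = 100·t = 8311 K → 8300 K to the nearest 100 K.
M_estimate = 10⁶/8300 = 120.48; M_reference = 10⁶/5003 = 199.88.
ΔM = 120.48 − 199.88 = -79.40 → -79 mireds.

-79 mireds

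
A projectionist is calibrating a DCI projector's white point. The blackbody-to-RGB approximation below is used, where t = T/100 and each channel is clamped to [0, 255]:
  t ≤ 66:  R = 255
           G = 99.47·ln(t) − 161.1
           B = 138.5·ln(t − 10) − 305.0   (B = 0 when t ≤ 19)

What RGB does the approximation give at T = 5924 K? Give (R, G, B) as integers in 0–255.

t = 5924/100 = 59.24; the t ≤ 66 branch applies.
R = 255 by definition for t ≤ 66.
G = 99.47·ln 59.24 − 161.1 = 99.47·4.0816 − 161.1 = 244.896.
B = 138.5·ln(59.24 − 10) − 305.0 = 138.5·ln 49.24 − 305.0 = 138.5·3.8967 − 305.0 = 234.694.
Rounded: (255, 245, 235).

(255, 245, 235)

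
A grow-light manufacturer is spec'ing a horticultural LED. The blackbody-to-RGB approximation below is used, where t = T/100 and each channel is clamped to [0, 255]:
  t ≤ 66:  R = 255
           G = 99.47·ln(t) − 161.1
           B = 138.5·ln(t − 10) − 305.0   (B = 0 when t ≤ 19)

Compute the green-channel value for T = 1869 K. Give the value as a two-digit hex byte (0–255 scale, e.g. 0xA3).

0x82

t = 1869/100 = 18.69; the t ≤ 66 branch applies.
G = 99.47·ln 18.69 − 161.1 = 99.47·2.9280 − 161.1 = 130.147.
Rounded: 130; in hex, 0x82.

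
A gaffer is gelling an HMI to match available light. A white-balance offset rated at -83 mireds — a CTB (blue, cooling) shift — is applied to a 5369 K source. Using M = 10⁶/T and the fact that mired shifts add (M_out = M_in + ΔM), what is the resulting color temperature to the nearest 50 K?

9700 K

M_in = 10⁶/5369 = 186.25 mireds.
M_out = 186.25 + (-83) = 103.25 mireds.
T_out = 10⁶/103.25 = 9684.8 K → 9700 K.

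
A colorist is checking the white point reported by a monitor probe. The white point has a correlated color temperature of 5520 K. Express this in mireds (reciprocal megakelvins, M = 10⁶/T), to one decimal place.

181.2 mireds

M = 10⁶ / 5520 = 181.159 → 181.2 mireds.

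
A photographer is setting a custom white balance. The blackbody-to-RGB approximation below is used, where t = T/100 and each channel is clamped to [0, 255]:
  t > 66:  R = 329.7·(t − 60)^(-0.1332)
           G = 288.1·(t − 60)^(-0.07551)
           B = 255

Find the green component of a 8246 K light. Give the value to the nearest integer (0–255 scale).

t = 8246/100 = 82.46; the t > 66 branch applies.
G = 288.1·(82.46 − 60)^(-0.07551) = 288.1·22.46^(-0.07551) = 288.1·0.79060 = 227.771.
Rounded: 228.

228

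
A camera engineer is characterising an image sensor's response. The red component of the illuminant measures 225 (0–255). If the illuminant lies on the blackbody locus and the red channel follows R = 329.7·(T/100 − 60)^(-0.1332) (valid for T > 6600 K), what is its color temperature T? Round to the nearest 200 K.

(t − 60)^(-0.1332) = 225/329.7 = 0.68244.
t − 60 = 0.68244^(1/-0.1332) = 0.68244^(-7.508) = 17.610, so t = 77.610.
T = 100·t = 7761 K → 7800 K to the nearest 200 K.

7800 K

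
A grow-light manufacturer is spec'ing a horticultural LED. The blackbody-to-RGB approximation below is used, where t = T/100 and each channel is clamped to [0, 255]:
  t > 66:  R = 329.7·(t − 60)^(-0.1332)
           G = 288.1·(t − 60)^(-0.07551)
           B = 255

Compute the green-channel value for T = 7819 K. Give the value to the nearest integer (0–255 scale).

231

t = 7819/100 = 78.19; the t > 66 branch applies.
G = 288.1·(78.19 − 60)^(-0.07551) = 288.1·18.19^(-0.07551) = 288.1·0.80329 = 231.427.
Rounded: 231.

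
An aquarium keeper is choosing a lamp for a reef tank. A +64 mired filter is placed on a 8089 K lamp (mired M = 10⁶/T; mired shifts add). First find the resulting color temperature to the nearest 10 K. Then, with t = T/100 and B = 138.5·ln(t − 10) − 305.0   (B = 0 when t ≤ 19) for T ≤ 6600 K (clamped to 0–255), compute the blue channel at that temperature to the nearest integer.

M_in = 10⁶/8089 = 123.62; M_out = 123.62 + (+64) = 187.62.
T_out = 10⁶/187.62 = 5329.8 K → 5330 K; t = 53.3.
B = 138.5·ln(53.3 − 10) − 305.0 = 138.5·ln 43.3 − 305.0 = 138.5·3.7682 − 305.0 = 216.889.
Rounded: 217.

217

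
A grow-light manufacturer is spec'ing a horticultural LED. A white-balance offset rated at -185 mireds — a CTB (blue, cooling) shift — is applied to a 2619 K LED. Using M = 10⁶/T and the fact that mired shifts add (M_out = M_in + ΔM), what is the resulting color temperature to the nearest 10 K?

5080 K

M_in = 10⁶/2619 = 381.83 mireds.
M_out = 381.83 + (-185) = 196.83 mireds.
T_out = 10⁶/196.83 = 5080.7 K → 5080 K.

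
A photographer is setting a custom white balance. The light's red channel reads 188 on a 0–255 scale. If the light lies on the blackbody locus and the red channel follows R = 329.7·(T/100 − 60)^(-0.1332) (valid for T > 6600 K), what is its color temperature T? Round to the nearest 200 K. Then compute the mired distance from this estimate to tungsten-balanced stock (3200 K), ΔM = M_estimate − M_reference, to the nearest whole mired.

-234 mireds

(t − 60)^(-0.1332) = 188/329.7 = 0.57022.
t − 60 = 0.57022^(1/-0.1332) = 0.57022^(-7.508) = 67.848, so t = 127.848.
T = 100·t = 12785 K → 12800 K to the nearest 200 K.
M_estimate = 10⁶/12800 = 78.12; M_reference = 10⁶/3200 = 312.50.
ΔM = 78.12 − 312.50 = -234.38 → -234 mireds.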